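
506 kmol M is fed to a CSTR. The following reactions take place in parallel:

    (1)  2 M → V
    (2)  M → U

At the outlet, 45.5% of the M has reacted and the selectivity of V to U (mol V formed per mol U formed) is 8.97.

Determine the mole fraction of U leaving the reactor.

Conversion of M: M consumed = 0.455 × 506 = 230.2 kmol = 2ξ₁ + 1ξ₂.
Selectivity: 1ξ₁ / (1ξ₂) = 8.97 → ξ₁ = 8.97 ξ₂.
Substitute: (2·8.97 + 1) ξ₂ = 230.2 → ξ₂ = 12.16 kmol, ξ₁ = 109 kmol.
Outlet amounts (n = n₀ + Σ ν·ξ):
  M: 506 − 2(109) − 1(12.16) = 275.8
  V: 0 + 1(109) = 109
  U: 0 + 1(12.16) = 12.16
Total out = 397 kmol; y_U = 12.16 / 397 = 0.03062.

0.0306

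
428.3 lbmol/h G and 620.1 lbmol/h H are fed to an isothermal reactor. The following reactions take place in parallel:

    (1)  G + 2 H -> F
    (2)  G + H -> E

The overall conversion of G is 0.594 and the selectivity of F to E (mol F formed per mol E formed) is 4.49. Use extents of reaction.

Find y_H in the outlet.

0.269

Conversion of G: G consumed = 0.594 × 428.3 = 254.4 lbmol/h = 1ξ₁ + 1ξ₂.
Selectivity: 1ξ₁ / (1ξ₂) = 4.49 → ξ₁ = 4.49 ξ₂.
Substitute: (1·4.49 + 1) ξ₂ = 254.4 → ξ₂ = 46.34 lbmol/h, ξ₁ = 208.1 lbmol/h.
Outlet amounts (n = n₀ + Σ ν·ξ):
  G: 428.3 − 1(208.1) − 1(46.34) = 173.9
  H: 620.1 − 2(208.1) − 1(46.34) = 157.6
  F: 0 + 1(208.1) = 208.1
  E: 0 + 1(46.34) = 46.34
Total out = 585.9 lbmol/h; y_H = 157.6 / 585.9 = 0.269.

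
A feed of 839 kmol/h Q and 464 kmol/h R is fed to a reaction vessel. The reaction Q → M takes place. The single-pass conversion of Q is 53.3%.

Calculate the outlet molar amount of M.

Q reacted = 0.533 × 839 = 447.2 kmol/h; ν_Q = −1, so ξ = 447.2/1 = 447.2 kmol/h.
Outlet amounts (n = n₀ + ν ξ):
  Q: 839 − 1(447.2) = 391.8
  M: 0 + 1(447.2) = 447.2
  R: 464 (inert)

447 kmol/h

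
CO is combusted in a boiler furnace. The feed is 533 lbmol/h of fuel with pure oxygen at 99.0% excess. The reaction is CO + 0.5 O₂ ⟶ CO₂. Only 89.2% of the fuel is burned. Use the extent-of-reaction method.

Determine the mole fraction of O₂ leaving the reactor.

0.354

Stoichiometric O₂ = 0.5 × 533 = 266.5 lbmol/h; O₂ fed = 266.5 × 1.990 = 530.3 lbmol/h.
Fuel reacted = 0.892 × 533 → ξ = 475.4 lbmol/h.
Outlet (n = n₀ + ν ξ):
  CO: 533 − 1(475.4) = 57.56
  O₂: 530.3 − 0.5(475.4) = 292.6
  CO₂: 0 + 1(475.4) = 475.4
Total out = 825.6 lbmol/h; y_O₂ = 292.6 / 825.6 = 0.3544.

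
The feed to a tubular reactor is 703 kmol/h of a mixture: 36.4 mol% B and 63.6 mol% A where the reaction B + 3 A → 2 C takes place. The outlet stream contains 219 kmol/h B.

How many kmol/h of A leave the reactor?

For B: n = n₀ − 1ξ → 219 = 255.9 − 1ξ, giving ξ = 36.89 kmol/h.
Outlet amounts (n = n₀ + ν ξ):
  B: 255.9 − 1(36.89) = 219
  A: 447.1 − 3(36.89) = 336.4
  C: 0 + 2(36.89) = 73.78

336 kmol/h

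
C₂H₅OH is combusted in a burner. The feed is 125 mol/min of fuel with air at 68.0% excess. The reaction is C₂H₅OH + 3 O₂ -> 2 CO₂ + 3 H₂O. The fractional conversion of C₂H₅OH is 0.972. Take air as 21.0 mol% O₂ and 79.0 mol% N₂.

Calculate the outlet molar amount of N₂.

Stoichiometric O₂ = 3 × 125 = 375 mol/min; O₂ fed = 375 × 1.680 = 630 mol/min.
N₂ fed = 630 × 79/21 = 2370 mol/min.
Fuel reacted = 0.972 × 125 → ξ = 121.5 mol/min.
Outlet (n = n₀ + ν ξ):
  C₂H₅OH: 125 − 1(121.5) = 3.5
  O₂: 630 − 3(121.5) = 265.5
  N₂: 2370 (inert)
  CO₂: 0 + 2(121.5) = 243
  H₂O: 0 + 3(121.5) = 364.5

2370 mol/min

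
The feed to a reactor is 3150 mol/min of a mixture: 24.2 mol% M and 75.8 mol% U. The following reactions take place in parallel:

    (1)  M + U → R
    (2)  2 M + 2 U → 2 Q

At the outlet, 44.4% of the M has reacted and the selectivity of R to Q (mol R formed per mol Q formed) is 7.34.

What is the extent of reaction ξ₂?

ξ₂ = 20.3 mol/min

Conversion of M: M consumed = 0.444 × 762.3 = 338.5 mol/min = 1ξ₁ + 2ξ₂.
Selectivity: 1ξ₁ / (2ξ₂) = 7.34 → ξ₁ = 14.68 ξ₂.
Substitute: (1·14.68 + 2) ξ₂ = 338.5 → ξ₂ = 20.29 mol/min, ξ₁ = 297.9 mol/min.
Outlet amounts (n = n₀ + Σ ν·ξ):
  M: 762.3 − 1(297.9) − 2(20.29) = 423.8
  U: 2388 − 1(297.9) − 2(20.29) = 2049
  R: 0 + 1(297.9) = 297.9
  Q: 0 + 2(20.29) = 40.58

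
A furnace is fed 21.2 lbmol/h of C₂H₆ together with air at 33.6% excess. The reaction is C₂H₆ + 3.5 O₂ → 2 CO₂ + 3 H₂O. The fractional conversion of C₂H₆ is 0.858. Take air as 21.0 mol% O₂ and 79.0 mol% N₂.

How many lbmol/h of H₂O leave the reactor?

54.6 lbmol/h

Stoichiometric O₂ = 3.5 × 21.2 = 74.2 lbmol/h; O₂ fed = 74.2 × 1.336 = 99.13 lbmol/h.
N₂ fed = 99.13 × 79/21 = 372.9 lbmol/h.
Fuel reacted = 0.858 × 21.2 → ξ = 18.19 lbmol/h.
Outlet (n = n₀ + ν ξ):
  C₂H₆: 21.2 − 1(18.19) = 3.01
  O₂: 99.13 − 3.5(18.19) = 35.47
  N₂: 372.9 (inert)
  CO₂: 0 + 2(18.19) = 36.38
  H₂O: 0 + 3(18.19) = 54.57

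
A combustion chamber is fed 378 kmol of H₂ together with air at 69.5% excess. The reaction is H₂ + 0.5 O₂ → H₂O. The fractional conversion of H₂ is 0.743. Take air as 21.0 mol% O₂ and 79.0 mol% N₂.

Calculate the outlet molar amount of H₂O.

Stoichiometric O₂ = 0.5 × 378 = 189 kmol; O₂ fed = 189 × 1.695 = 320.4 kmol.
N₂ fed = 320.4 × 79/21 = 1205 kmol.
Fuel reacted = 0.743 × 378 → ξ = 280.9 kmol.
Outlet (n = n₀ + ν ξ):
  H₂: 378 − 1(280.9) = 97.15
  O₂: 320.4 − 0.5(280.9) = 179.9
  N₂: 1205 (inert)
  H₂O: 0 + 1(280.9) = 280.9

281 kmol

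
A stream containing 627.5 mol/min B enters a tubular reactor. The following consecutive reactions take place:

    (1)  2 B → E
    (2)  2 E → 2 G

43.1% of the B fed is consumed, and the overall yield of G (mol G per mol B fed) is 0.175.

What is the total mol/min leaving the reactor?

492 mol/min

Conversion of B: B consumed = 2ξ₁ = 0.431 × 627.5 → ξ₁ = 135.2 mol/min.
Yield of G: 2ξ₂ / 627.5 = 0.175 → ξ₂ = 54.91 mol/min.
Outlet amounts (n = n₀ + Σ ν·ξ):
  B: 627.5 − 2(135.2) = 357
  E: 0 + 1(135.2) − 2(54.91) = 25.41
  G: 0 + 2(54.91) = 109.8
Total out = 357 + 25.41 + 109.8 = 492.3 mol/min.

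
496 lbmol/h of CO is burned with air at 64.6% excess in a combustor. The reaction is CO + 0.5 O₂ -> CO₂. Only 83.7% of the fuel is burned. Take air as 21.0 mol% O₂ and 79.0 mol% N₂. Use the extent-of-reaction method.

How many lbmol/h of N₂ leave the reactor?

1540 lbmol/h

Stoichiometric O₂ = 0.5 × 496 = 248 lbmol/h; O₂ fed = 248 × 1.646 = 408.2 lbmol/h.
N₂ fed = 408.2 × 79/21 = 1536 lbmol/h.
Fuel reacted = 0.837 × 496 → ξ = 415.2 lbmol/h.
Outlet (n = n₀ + ν ξ):
  CO: 496 − 1(415.2) = 80.85
  O₂: 408.2 − 0.5(415.2) = 200.6
  N₂: 1536 (inert)
  CO₂: 0 + 1(415.2) = 415.2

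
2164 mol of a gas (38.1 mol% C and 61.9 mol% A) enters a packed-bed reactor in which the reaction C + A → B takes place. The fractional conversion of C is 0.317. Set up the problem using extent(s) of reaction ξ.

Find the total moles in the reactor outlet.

1900 mol

C reacted = 0.317 × 824.5 = 261.4 mol; ν_C = −1, so ξ = 261.4/1 = 261.4 mol.
Outlet amounts (n = n₀ + ν ξ):
  C: 824.5 − 1(261.4) = 563.1
  A: 1340 − 1(261.4) = 1078
  B: 0 + 1(261.4) = 261.4
Total out = 563.1 + 1078 + 261.4 = 1903 mol.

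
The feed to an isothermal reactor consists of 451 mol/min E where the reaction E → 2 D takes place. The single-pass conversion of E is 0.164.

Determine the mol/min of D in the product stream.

148 mol/min

E reacted = 0.164 × 451 = 73.96 mol/min; ν_E = −1, so ξ = 73.96/1 = 73.96 mol/min.
Outlet amounts (n = n₀ + ν ξ):
  E: 451 − 1(73.96) = 377
  D: 0 + 2(73.96) = 147.9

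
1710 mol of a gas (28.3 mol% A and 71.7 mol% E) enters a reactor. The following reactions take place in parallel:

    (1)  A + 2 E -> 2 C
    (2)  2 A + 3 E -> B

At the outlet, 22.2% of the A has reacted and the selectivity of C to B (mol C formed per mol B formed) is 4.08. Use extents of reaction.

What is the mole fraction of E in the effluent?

0.67

Conversion of A: A consumed = 0.222 × 483.9 = 107.4 mol = 1ξ₁ + 2ξ₂.
Selectivity: 2ξ₁ / (1ξ₂) = 4.08 → ξ₁ = 2.04 ξ₂.
Substitute: (1·2.04 + 2) ξ₂ = 107.4 → ξ₂ = 26.59 mol, ξ₁ = 54.25 mol.
Outlet amounts (n = n₀ + Σ ν·ξ):
  A: 483.9 − 1(54.25) − 2(26.59) = 376.5
  E: 1226 − 2(54.25) − 3(26.59) = 1038
  C: 0 + 2(54.25) = 108.5
  B: 0 + 1(26.59) = 26.59
Total out = 1549 mol; y_E = 1038 / 1549 = 0.6698.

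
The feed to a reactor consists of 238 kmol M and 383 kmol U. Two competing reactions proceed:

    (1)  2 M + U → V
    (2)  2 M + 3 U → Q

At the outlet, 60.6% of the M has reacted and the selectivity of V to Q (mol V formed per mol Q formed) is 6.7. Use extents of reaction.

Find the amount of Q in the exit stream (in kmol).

Conversion of M: M consumed = 0.606 × 238 = 144.2 kmol = 2ξ₁ + 2ξ₂.
Selectivity: 1ξ₁ / (1ξ₂) = 6.7 → ξ₁ = 6.7 ξ₂.
Substitute: (2·6.7 + 2) ξ₂ = 144.2 → ξ₂ = 9.365 kmol, ξ₁ = 62.75 kmol.
Outlet amounts (n = n₀ + Σ ν·ξ):
  M: 238 − 2(62.75) − 2(9.365) = 93.77
  U: 383 − 1(62.75) − 3(9.365) = 292.2
  V: 0 + 1(62.75) = 62.75
  Q: 0 + 1(9.365) = 9.365

9.37 kmol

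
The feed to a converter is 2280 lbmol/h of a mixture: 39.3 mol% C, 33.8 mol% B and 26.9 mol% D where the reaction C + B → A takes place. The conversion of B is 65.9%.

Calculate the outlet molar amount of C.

B reacted = 0.659 × 770.6 = 507.9 lbmol/h; ν_B = −1, so ξ = 507.9/1 = 507.9 lbmol/h.
Outlet amounts (n = n₀ + ν ξ):
  C: 896 − 1(507.9) = 388.2
  B: 770.6 − 1(507.9) = 262.8
  A: 0 + 1(507.9) = 507.9
  D: 613.3 (inert)

388 lbmol/h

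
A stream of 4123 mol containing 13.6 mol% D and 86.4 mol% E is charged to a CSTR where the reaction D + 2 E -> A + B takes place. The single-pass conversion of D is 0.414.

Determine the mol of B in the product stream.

232 mol

D reacted = 0.414 × 560.7 = 232.1 mol; ν_D = −1, so ξ = 232.1/1 = 232.1 mol.
Outlet amounts (n = n₀ + ν ξ):
  D: 560.7 − 1(232.1) = 328.6
  E: 3562 − 2(232.1) = 3098
  A: 0 + 1(232.1) = 232.1
  B: 0 + 1(232.1) = 232.1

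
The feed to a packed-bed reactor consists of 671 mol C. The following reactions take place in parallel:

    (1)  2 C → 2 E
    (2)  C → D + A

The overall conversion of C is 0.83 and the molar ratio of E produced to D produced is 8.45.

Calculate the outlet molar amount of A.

Conversion of C: C consumed = 0.83 × 671 = 556.9 mol = 2ξ₁ + 1ξ₂.
Selectivity: 2ξ₁ / (1ξ₂) = 8.45 → ξ₁ = 4.225 ξ₂.
Substitute: (2·4.225 + 1) ξ₂ = 556.9 → ξ₂ = 58.93 mol, ξ₁ = 249 mol.
Outlet amounts (n = n₀ + Σ ν·ξ):
  C: 671 − 2(249) − 1(58.93) = 114.1
  E: 0 + 2(249) = 498
  D: 0 + 1(58.93) = 58.93
  A: 0 + 1(58.93) = 58.93

58.9 mol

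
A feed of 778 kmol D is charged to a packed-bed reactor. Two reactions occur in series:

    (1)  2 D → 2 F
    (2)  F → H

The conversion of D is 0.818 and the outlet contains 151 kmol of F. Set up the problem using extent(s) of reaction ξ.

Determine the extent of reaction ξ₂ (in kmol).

ξ₂ = 485 kmol

Conversion of D: D consumed = 2ξ₁ = 0.818 × 778 → ξ₁ = 318.2 kmol.
F balance: n_F = 0 + 2ξ₁ − 1ξ₂ = 151 → ξ₂ = (2·318.2 − 151)/1 = 485.4 kmol.
Outlet amounts (n = n₀ + Σ ν·ξ):
  D: 778 − 2(318.2) = 141.6
  F: 0 + 2(318.2) − 1(485.4) = 151
  H: 0 + 1(485.4) = 485.4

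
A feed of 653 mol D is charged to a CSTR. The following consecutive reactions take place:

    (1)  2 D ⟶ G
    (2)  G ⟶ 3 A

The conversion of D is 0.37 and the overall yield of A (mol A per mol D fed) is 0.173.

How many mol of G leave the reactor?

Conversion of D: D consumed = 2ξ₁ = 0.37 × 653 → ξ₁ = 120.8 mol.
Yield of A: 3ξ₂ / 653 = 0.173 → ξ₂ = 37.66 mol.
Outlet amounts (n = n₀ + Σ ν·ξ):
  D: 653 − 2(120.8) = 411.4
  G: 0 + 1(120.8) − 1(37.66) = 83.15
  A: 0 + 3(37.66) = 113

83.1 mol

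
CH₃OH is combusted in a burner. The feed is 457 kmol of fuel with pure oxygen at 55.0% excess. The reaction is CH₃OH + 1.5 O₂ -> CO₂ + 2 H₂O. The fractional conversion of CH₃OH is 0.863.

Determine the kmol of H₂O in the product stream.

789 kmol

Stoichiometric O₂ = 1.5 × 457 = 685.5 kmol; O₂ fed = 685.5 × 1.550 = 1063 kmol.
Fuel reacted = 0.863 × 457 → ξ = 394.4 kmol.
Outlet (n = n₀ + ν ξ):
  CH₃OH: 457 − 1(394.4) = 62.61
  O₂: 1063 − 1.5(394.4) = 470.9
  CO₂: 0 + 1(394.4) = 394.4
  H₂O: 0 + 2(394.4) = 788.8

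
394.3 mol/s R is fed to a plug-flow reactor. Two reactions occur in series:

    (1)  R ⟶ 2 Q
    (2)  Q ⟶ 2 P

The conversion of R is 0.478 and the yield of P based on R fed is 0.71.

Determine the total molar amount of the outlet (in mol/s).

Conversion of R: R consumed = 1ξ₁ = 0.478 × 394.3 → ξ₁ = 188.5 mol/s.
Yield of P: 2ξ₂ / 394.3 = 0.71 → ξ₂ = 140 mol/s.
Outlet amounts (n = n₀ + Σ ν·ξ):
  R: 394.3 − 1(188.5) = 205.8
  Q: 0 + 2(188.5) − 1(140) = 237
  P: 0 + 2(140) = 280
Total out = 205.8 + 237 + 280 = 722.8 mol/s.

723 mol/s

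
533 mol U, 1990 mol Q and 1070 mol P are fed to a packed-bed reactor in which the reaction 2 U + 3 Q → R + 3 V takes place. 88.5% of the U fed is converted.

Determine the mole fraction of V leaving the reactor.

U reacted = 0.885 × 533 = 471.7 mol; ν_U = −2, so ξ = 471.7/2 = 235.9 mol.
Outlet amounts (n = n₀ + ν ξ):
  U: 533 − 2(235.9) = 61.3
  Q: 1990 − 3(235.9) = 1282
  R: 0 + 1(235.9) = 235.9
  V: 0 + 3(235.9) = 707.6
  P: 1070 (inert)
Total out = 3357 mol; y_V = 707.6 / 3357 = 0.2108.

0.211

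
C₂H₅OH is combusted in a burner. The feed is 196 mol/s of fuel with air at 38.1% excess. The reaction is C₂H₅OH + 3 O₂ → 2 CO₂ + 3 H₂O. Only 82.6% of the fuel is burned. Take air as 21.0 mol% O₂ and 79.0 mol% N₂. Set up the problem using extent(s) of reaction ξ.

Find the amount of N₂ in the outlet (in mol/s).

3050 mol/s

Stoichiometric O₂ = 3 × 196 = 588 mol/s; O₂ fed = 588 × 1.381 = 812 mol/s.
N₂ fed = 812 × 79/21 = 3055 mol/s.
Fuel reacted = 0.826 × 196 → ξ = 161.9 mol/s.
Outlet (n = n₀ + ν ξ):
  C₂H₅OH: 196 − 1(161.9) = 34.1
  O₂: 812 − 3(161.9) = 326.3
  N₂: 3055 (inert)
  CO₂: 0 + 2(161.9) = 323.8
  H₂O: 0 + 3(161.9) = 485.7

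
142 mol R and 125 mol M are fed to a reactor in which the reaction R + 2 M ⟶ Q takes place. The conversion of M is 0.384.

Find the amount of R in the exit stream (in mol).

M reacted = 0.384 × 125 = 48 mol; ν_M = −2, so ξ = 48/2 = 24 mol.
Outlet amounts (n = n₀ + ν ξ):
  R: 142 − 1(24) = 118
  M: 125 − 2(24) = 77
  Q: 0 + 1(24) = 24

118 mol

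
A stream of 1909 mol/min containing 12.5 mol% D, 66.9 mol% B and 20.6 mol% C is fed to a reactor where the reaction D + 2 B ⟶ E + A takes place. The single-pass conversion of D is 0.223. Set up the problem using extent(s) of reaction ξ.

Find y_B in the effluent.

0.631

D reacted = 0.223 × 238.6 = 53.21 mol/min; ν_D = −1, so ξ = 53.21/1 = 53.21 mol/min.
Outlet amounts (n = n₀ + ν ξ):
  D: 238.6 − 1(53.21) = 185.4
  B: 1277 − 2(53.21) = 1171
  E: 0 + 1(53.21) = 53.21
  A: 0 + 1(53.21) = 53.21
  C: 393.3 (inert)
Total out = 1856 mol/min; y_B = 1171 / 1856 = 0.6308.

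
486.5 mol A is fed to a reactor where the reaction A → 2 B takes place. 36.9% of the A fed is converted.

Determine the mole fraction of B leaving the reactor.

0.539

A reacted = 0.369 × 486.5 = 179.5 mol; ν_A = −1, so ξ = 179.5/1 = 179.5 mol.
Outlet amounts (n = n₀ + ν ξ):
  A: 486.5 − 1(179.5) = 307
  B: 0 + 2(179.5) = 359
Total out = 666 mol; y_B = 359 / 666 = 0.5391.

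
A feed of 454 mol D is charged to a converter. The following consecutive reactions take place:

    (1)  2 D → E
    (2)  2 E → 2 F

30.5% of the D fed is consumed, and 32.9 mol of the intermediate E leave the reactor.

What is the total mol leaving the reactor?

385 mol

Conversion of D: D consumed = 2ξ₁ = 0.305 × 454 → ξ₁ = 69.23 mol.
E balance: n_E = 0 + 1ξ₁ − 2ξ₂ = 32.9 → ξ₂ = (1·69.23 − 32.9)/2 = 18.17 mol.
Outlet amounts (n = n₀ + Σ ν·ξ):
  D: 454 − 2(69.23) = 315.5
  E: 0 + 1(69.23) − 2(18.17) = 32.9
  F: 0 + 2(18.17) = 36.34
Total out = 315.5 + 32.9 + 36.34 = 384.8 mol.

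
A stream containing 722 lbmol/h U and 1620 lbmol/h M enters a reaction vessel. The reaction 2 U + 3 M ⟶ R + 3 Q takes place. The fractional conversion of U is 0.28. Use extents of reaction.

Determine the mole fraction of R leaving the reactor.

0.0451

U reacted = 0.28 × 722 = 202.2 lbmol/h; ν_U = −2, so ξ = 202.2/2 = 101.1 lbmol/h.
Outlet amounts (n = n₀ + ν ξ):
  U: 722 − 2(101.1) = 519.8
  M: 1620 − 3(101.1) = 1317
  R: 0 + 1(101.1) = 101.1
  Q: 0 + 3(101.1) = 303.2
Total out = 2241 lbmol/h; y_R = 101.1 / 2241 = 0.04511.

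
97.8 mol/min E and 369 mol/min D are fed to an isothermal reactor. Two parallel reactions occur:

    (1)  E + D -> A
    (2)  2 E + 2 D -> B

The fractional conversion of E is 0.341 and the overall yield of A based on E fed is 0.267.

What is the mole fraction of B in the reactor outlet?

Yield of A: 1ξ₁ / 97.8 = 0.267 → ξ₁ = 26.11 mol/min.
Conversion of E: 1ξ₁ + 2ξ₂ = 0.341 × 97.8 = 33.35 → ξ₂ = 3.619 mol/min.
Outlet amounts (n = n₀ + Σ ν·ξ):
  E: 97.8 − 1(26.11) − 2(3.619) = 64.45
  D: 369 − 1(26.11) − 2(3.619) = 335.7
  A: 0 + 1(26.11) = 26.11
  B: 0 + 1(3.619) = 3.619
Total out = 429.8 mol/min; y_B = 3.619 / 429.8 = 0.008419.

0.00842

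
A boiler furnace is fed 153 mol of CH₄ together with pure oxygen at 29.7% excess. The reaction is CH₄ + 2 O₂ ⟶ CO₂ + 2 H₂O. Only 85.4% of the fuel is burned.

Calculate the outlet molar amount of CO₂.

131 mol

Stoichiometric O₂ = 2 × 153 = 306 mol; O₂ fed = 306 × 1.297 = 396.9 mol.
Fuel reacted = 0.854 × 153 → ξ = 130.7 mol.
Outlet (n = n₀ + ν ξ):
  CH₄: 153 − 1(130.7) = 22.34
  O₂: 396.9 − 2(130.7) = 135.6
  CO₂: 0 + 1(130.7) = 130.7
  H₂O: 0 + 2(130.7) = 261.3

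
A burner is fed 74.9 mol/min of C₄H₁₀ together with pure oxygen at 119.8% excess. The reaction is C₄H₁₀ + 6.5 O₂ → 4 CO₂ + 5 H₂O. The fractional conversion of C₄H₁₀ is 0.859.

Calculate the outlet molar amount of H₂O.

322 mol/min

Stoichiometric O₂ = 6.5 × 74.9 = 486.9 mol/min; O₂ fed = 486.9 × 2.198 = 1070 mol/min.
Fuel reacted = 0.859 × 74.9 → ξ = 64.34 mol/min.
Outlet (n = n₀ + ν ξ):
  C₄H₁₀: 74.9 − 1(64.34) = 10.56
  O₂: 1070 − 6.5(64.34) = 651.9
  CO₂: 0 + 4(64.34) = 257.4
  H₂O: 0 + 5(64.34) = 321.7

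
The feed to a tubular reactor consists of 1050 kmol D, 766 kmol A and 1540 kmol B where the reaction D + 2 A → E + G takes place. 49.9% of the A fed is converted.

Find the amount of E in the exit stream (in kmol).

191 kmol

A reacted = 0.499 × 766 = 382.2 kmol; ν_A = −2, so ξ = 382.2/2 = 191.1 kmol.
Outlet amounts (n = n₀ + ν ξ):
  D: 1050 − 1(191.1) = 858.9
  A: 766 − 2(191.1) = 383.8
  E: 0 + 1(191.1) = 191.1
  G: 0 + 1(191.1) = 191.1
  B: 1540 (inert)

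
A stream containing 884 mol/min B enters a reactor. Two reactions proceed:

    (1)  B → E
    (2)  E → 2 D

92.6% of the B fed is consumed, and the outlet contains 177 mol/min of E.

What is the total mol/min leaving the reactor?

1530 mol/min

Conversion of B: B consumed = 1ξ₁ = 0.926 × 884 → ξ₁ = 818.6 mol/min.
E balance: n_E = 0 + 1ξ₁ − 1ξ₂ = 177 → ξ₂ = (1·818.6 − 177)/1 = 641.6 mol/min.
Outlet amounts (n = n₀ + Σ ν·ξ):
  B: 884 − 1(818.6) = 65.42
  E: 0 + 1(818.6) − 1(641.6) = 177
  D: 0 + 2(641.6) = 1283
Total out = 65.42 + 177 + 1283 = 1526 mol/min.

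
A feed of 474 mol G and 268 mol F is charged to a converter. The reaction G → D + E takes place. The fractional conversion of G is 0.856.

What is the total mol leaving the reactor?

1150 mol

G reacted = 0.856 × 474 = 405.7 mol; ν_G = −1, so ξ = 405.7/1 = 405.7 mol.
Outlet amounts (n = n₀ + ν ξ):
  G: 474 − 1(405.7) = 68.26
  D: 0 + 1(405.7) = 405.7
  E: 0 + 1(405.7) = 405.7
  F: 268 (inert)
Total out = 68.26 + 405.7 + 405.7 + 268 = 1148 mol.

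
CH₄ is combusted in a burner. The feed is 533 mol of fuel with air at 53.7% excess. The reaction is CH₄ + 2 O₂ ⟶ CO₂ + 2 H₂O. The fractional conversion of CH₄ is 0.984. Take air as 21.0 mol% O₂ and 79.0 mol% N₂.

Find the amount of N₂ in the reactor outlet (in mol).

6160 mol

Stoichiometric O₂ = 2 × 533 = 1066 mol; O₂ fed = 1066 × 1.537 = 1638 mol.
N₂ fed = 1638 × 79/21 = 6164 mol.
Fuel reacted = 0.984 × 533 → ξ = 524.5 mol.
Outlet (n = n₀ + ν ξ):
  CH₄: 533 − 1(524.5) = 8.528
  O₂: 1638 − 2(524.5) = 589.5
  N₂: 6164 (inert)
  CO₂: 0 + 1(524.5) = 524.5
  H₂O: 0 + 2(524.5) = 1049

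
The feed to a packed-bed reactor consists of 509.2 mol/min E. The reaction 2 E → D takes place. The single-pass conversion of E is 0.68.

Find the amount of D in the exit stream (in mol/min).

E reacted = 0.68 × 509.2 = 346.3 mol/min; ν_E = −2, so ξ = 346.3/2 = 173.1 mol/min.
Outlet amounts (n = n₀ + ν ξ):
  E: 509.2 − 2(173.1) = 162.9
  D: 0 + 1(173.1) = 173.1

173 mol/min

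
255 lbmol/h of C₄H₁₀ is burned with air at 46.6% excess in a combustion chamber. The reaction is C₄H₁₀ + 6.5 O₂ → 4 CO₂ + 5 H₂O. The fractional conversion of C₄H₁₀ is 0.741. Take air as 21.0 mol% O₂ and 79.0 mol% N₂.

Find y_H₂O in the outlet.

0.078

Stoichiometric O₂ = 6.5 × 255 = 1658 lbmol/h; O₂ fed = 1658 × 1.466 = 2430 lbmol/h.
N₂ fed = 2430 × 79/21 = 9141 lbmol/h.
Fuel reacted = 0.741 × 255 → ξ = 189 lbmol/h.
Outlet (n = n₀ + ν ξ):
  C₄H₁₀: 255 − 1(189) = 66.05
  O₂: 2430 − 6.5(189) = 1202
  N₂: 9141 (inert)
  CO₂: 0 + 4(189) = 755.8
  H₂O: 0 + 5(189) = 944.8
Total out = 12110 lbmol/h; y_H₂O = 944.8 / 12110 = 0.07802.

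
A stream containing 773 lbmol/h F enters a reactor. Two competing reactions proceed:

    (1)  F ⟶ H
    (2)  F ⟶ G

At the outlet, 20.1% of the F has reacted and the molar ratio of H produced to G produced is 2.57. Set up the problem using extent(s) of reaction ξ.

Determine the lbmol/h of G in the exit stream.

Conversion of F: F consumed = 0.201 × 773 = 155.4 lbmol/h = 1ξ₁ + 1ξ₂.
Selectivity: 1ξ₁ / (1ξ₂) = 2.57 → ξ₁ = 2.57 ξ₂.
Substitute: (1·2.57 + 1) ξ₂ = 155.4 → ξ₂ = 43.52 lbmol/h, ξ₁ = 111.9 lbmol/h.
Outlet amounts (n = n₀ + Σ ν·ξ):
  F: 773 − 1(111.9) − 1(43.52) = 617.6
  H: 0 + 1(111.9) = 111.9
  G: 0 + 1(43.52) = 43.52

43.5 lbmol/h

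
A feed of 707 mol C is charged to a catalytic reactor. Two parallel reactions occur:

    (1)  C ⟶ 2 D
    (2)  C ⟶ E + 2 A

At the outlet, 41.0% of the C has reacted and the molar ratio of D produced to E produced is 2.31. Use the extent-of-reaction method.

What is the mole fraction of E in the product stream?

Conversion of C: C consumed = 0.41 × 707 = 289.9 mol = 1ξ₁ + 1ξ₂.
Selectivity: 2ξ₁ / (1ξ₂) = 2.31 → ξ₁ = 1.155 ξ₂.
Substitute: (1·1.155 + 1) ξ₂ = 289.9 → ξ₂ = 134.5 mol, ξ₁ = 155.4 mol.
Outlet amounts (n = n₀ + Σ ν·ξ):
  C: 707 − 1(155.4) − 1(134.5) = 417.1
  D: 0 + 2(155.4) = 310.7
  E: 0 + 1(134.5) = 134.5
  A: 0 + 2(134.5) = 269
Total out = 1131 mol; y_E = 134.5 / 1131 = 0.1189.

0.119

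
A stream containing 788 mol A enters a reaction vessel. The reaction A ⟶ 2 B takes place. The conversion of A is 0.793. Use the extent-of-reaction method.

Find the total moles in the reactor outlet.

1410 mol

A reacted = 0.793 × 788 = 624.9 mol; ν_A = −1, so ξ = 624.9/1 = 624.9 mol.
Outlet amounts (n = n₀ + ν ξ):
  A: 788 − 1(624.9) = 163.1
  B: 0 + 2(624.9) = 1250
Total out = 163.1 + 1250 = 1413 mol.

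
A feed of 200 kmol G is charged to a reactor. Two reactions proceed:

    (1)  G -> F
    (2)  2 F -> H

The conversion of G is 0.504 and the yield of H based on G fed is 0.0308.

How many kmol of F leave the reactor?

Conversion of G: G consumed = 1ξ₁ = 0.504 × 200 → ξ₁ = 100.8 kmol.
Yield of H: 1ξ₂ / 200 = 0.0308 → ξ₂ = 6.16 kmol.
Outlet amounts (n = n₀ + Σ ν·ξ):
  G: 200 − 1(100.8) = 99.2
  F: 0 + 1(100.8) − 2(6.16) = 88.48
  H: 0 + 1(6.16) = 6.16

88.5 kmol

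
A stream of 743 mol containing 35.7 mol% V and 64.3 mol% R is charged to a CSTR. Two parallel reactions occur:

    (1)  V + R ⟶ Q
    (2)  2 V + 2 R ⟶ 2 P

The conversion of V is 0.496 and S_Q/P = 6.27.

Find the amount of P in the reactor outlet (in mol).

18.1 mol

Conversion of V: V consumed = 0.496 × 265.3 = 131.6 mol = 1ξ₁ + 2ξ₂.
Selectivity: 1ξ₁ / (2ξ₂) = 6.27 → ξ₁ = 12.54 ξ₂.
Substitute: (1·12.54 + 2) ξ₂ = 131.6 → ξ₂ = 9.048 mol, ξ₁ = 113.5 mol.
Outlet amounts (n = n₀ + Σ ν·ξ):
  V: 265.3 − 1(113.5) − 2(9.048) = 133.7
  R: 477.7 − 1(113.5) − 2(9.048) = 346.2
  Q: 0 + 1(113.5) = 113.5
  P: 0 + 2(9.048) = 18.1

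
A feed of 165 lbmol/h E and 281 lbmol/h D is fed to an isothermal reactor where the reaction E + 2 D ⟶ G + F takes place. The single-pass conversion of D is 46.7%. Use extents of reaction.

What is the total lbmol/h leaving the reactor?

D reacted = 0.467 × 281 = 131.2 lbmol/h; ν_D = −2, so ξ = 131.2/2 = 65.61 lbmol/h.
Outlet amounts (n = n₀ + ν ξ):
  E: 165 − 1(65.61) = 99.39
  D: 281 − 2(65.61) = 149.8
  G: 0 + 1(65.61) = 65.61
  F: 0 + 1(65.61) = 65.61
Total out = 99.39 + 149.8 + 65.61 + 65.61 = 380.4 lbmol/h.

380 lbmol/h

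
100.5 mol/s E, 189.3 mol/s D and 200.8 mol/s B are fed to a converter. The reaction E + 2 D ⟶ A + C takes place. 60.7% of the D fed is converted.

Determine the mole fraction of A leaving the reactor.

D reacted = 0.607 × 189.3 = 114.9 mol/s; ν_D = −2, so ξ = 114.9/2 = 57.45 mol/s.
Outlet amounts (n = n₀ + ν ξ):
  E: 100.5 − 1(57.45) = 43.05
  D: 189.3 − 2(57.45) = 74.39
  A: 0 + 1(57.45) = 57.45
  C: 0 + 1(57.45) = 57.45
  B: 200.8 (inert)
Total out = 433.1 mol/s; y_A = 57.45 / 433.1 = 0.1326.

0.133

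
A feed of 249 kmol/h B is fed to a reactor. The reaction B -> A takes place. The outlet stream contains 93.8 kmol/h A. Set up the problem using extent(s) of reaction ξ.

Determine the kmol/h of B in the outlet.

For A: n = n₀ + 1ξ → 93.8 = 0 + 1ξ, giving ξ = 93.8 kmol/h.
Outlet amounts (n = n₀ + ν ξ):
  B: 249 − 1(93.8) = 155.2
  A: 0 + 1(93.8) = 93.8

155 kmol/h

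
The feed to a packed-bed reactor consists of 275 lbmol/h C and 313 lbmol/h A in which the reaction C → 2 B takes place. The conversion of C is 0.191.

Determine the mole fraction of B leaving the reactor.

0.164

C reacted = 0.191 × 275 = 52.52 lbmol/h; ν_C = −1, so ξ = 52.52/1 = 52.52 lbmol/h.
Outlet amounts (n = n₀ + ν ξ):
  C: 275 − 1(52.52) = 222.5
  B: 0 + 2(52.52) = 105
  A: 313 (inert)
Total out = 640.5 lbmol/h; y_B = 105 / 640.5 = 0.164.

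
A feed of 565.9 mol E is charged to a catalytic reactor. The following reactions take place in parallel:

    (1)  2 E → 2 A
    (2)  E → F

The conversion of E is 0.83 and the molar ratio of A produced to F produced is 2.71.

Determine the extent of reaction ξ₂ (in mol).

Conversion of E: E consumed = 0.83 × 565.9 = 469.7 mol = 2ξ₁ + 1ξ₂.
Selectivity: 2ξ₁ / (1ξ₂) = 2.71 → ξ₁ = 1.355 ξ₂.
Substitute: (2·1.355 + 1) ξ₂ = 469.7 → ξ₂ = 126.6 mol, ξ₁ = 171.5 mol.
Outlet amounts (n = n₀ + Σ ν·ξ):
  E: 565.9 − 2(171.5) − 1(126.6) = 96.2
  A: 0 + 2(171.5) = 343.1
  F: 0 + 1(126.6) = 126.6

ξ₂ = 127 mol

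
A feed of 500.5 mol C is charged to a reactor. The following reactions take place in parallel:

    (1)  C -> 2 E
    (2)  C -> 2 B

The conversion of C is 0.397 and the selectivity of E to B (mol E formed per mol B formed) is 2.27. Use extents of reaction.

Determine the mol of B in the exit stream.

Conversion of C: C consumed = 0.397 × 500.5 = 198.7 mol = 1ξ₁ + 1ξ₂.
Selectivity: 2ξ₁ / (2ξ₂) = 2.27 → ξ₁ = 2.27 ξ₂.
Substitute: (1·2.27 + 1) ξ₂ = 198.7 → ξ₂ = 60.76 mol, ξ₁ = 137.9 mol.
Outlet amounts (n = n₀ + Σ ν·ξ):
  C: 500.5 − 1(137.9) − 1(60.76) = 301.8
  E: 0 + 2(137.9) = 275.9
  B: 0 + 2(60.76) = 121.5

122 mol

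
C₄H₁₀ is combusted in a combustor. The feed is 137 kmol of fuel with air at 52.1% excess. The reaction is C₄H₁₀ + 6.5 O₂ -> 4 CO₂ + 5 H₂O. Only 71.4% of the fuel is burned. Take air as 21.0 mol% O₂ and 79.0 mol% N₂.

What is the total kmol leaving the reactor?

6730 kmol

Stoichiometric O₂ = 6.5 × 137 = 890.5 kmol; O₂ fed = 890.5 × 1.521 = 1354 kmol.
N₂ fed = 1354 × 79/21 = 5095 kmol.
Fuel reacted = 0.714 × 137 → ξ = 97.82 kmol.
Outlet (n = n₀ + ν ξ):
  C₄H₁₀: 137 − 1(97.82) = 39.18
  O₂: 1354 − 6.5(97.82) = 718.6
  N₂: 5095 (inert)
  CO₂: 0 + 4(97.82) = 391.3
  H₂O: 0 + 5(97.82) = 489.1
Total out = 39.18 + 718.6 + 5095 + 391.3 + 489.1 = 6733 kmol.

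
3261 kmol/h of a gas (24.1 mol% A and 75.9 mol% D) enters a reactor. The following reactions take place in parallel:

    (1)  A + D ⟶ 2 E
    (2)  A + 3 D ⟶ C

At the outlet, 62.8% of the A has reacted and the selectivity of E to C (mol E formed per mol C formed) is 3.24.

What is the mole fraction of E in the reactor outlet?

0.226

Conversion of A: A consumed = 0.628 × 785.9 = 493.5 kmol/h = 1ξ₁ + 1ξ₂.
Selectivity: 2ξ₁ / (1ξ₂) = 3.24 → ξ₁ = 1.62 ξ₂.
Substitute: (1·1.62 + 1) ξ₂ = 493.5 → ξ₂ = 188.4 kmol/h, ξ₁ = 305.2 kmol/h.
Outlet amounts (n = n₀ + Σ ν·ξ):
  A: 785.9 − 1(305.2) − 1(188.4) = 292.4
  D: 2475 − 1(305.2) − 3(188.4) = 1605
  E: 0 + 2(305.2) = 610.3
  C: 0 + 1(188.4) = 188.4
Total out = 2696 kmol/h; y_E = 610.3 / 2696 = 0.2264.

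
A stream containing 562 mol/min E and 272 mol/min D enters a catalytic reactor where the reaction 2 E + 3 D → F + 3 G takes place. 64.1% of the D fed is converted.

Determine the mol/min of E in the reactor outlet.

446 mol/min

D reacted = 0.641 × 272 = 174.4 mol/min; ν_D = −3, so ξ = 174.4/3 = 58.12 mol/min.
Outlet amounts (n = n₀ + ν ξ):
  E: 562 − 2(58.12) = 445.8
  D: 272 − 3(58.12) = 97.65
  F: 0 + 1(58.12) = 58.12
  G: 0 + 3(58.12) = 174.4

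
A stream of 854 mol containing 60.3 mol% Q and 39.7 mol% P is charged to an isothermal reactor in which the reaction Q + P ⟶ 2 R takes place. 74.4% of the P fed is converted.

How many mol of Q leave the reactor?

263 mol

P reacted = 0.744 × 339 = 252.2 mol; ν_P = −1, so ξ = 252.2/1 = 252.2 mol.
Outlet amounts (n = n₀ + ν ξ):
  Q: 515 − 1(252.2) = 262.7
  P: 339 − 1(252.2) = 86.79
  R: 0 + 2(252.2) = 504.5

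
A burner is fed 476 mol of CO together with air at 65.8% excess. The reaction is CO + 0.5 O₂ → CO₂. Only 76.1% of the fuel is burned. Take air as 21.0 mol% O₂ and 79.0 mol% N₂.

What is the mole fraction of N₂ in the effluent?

Stoichiometric O₂ = 0.5 × 476 = 238 mol; O₂ fed = 238 × 1.658 = 394.6 mol.
N₂ fed = 394.6 × 79/21 = 1484 mol.
Fuel reacted = 0.761 × 476 → ξ = 362.2 mol.
Outlet (n = n₀ + ν ξ):
  CO: 476 − 1(362.2) = 113.8
  O₂: 394.6 − 0.5(362.2) = 213.5
  N₂: 1484 (inert)
  CO₂: 0 + 1(362.2) = 362.2
Total out = 2174 mol; y_N₂ = 1484 / 2174 = 0.6828.

0.683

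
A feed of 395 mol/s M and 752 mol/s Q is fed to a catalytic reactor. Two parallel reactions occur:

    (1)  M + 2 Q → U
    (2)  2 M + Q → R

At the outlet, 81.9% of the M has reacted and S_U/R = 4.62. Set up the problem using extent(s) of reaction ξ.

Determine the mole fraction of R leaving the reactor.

Conversion of M: M consumed = 0.819 × 395 = 323.5 mol/s = 1ξ₁ + 2ξ₂.
Selectivity: 1ξ₁ / (1ξ₂) = 4.62 → ξ₁ = 4.62 ξ₂.
Substitute: (1·4.62 + 2) ξ₂ = 323.5 → ξ₂ = 48.87 mol/s, ξ₁ = 225.8 mol/s.
Outlet amounts (n = n₀ + Σ ν·ξ):
  M: 395 − 1(225.8) − 2(48.87) = 71.5
  Q: 752 − 2(225.8) − 1(48.87) = 251.6
  U: 0 + 1(225.8) = 225.8
  R: 0 + 1(48.87) = 48.87
Total out = 597.7 mol/s; y_R = 48.87 / 597.7 = 0.08176.

0.0818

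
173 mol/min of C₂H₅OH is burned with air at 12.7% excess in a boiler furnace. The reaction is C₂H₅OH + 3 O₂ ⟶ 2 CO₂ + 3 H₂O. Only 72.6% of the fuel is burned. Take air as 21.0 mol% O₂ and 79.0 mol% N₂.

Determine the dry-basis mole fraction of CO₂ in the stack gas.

Stoichiometric O₂ = 3 × 173 = 519 mol/min; O₂ fed = 519 × 1.127 = 584.9 mol/min.
N₂ fed = 584.9 × 79/21 = 2200 mol/min.
Fuel reacted = 0.726 × 173 → ξ = 125.6 mol/min.
Outlet (n = n₀ + ν ξ):
  C₂H₅OH: 173 − 1(125.6) = 47.4
  O₂: 584.9 − 3(125.6) = 208.1
  N₂: 2200 (inert)
  CO₂: 0 + 2(125.6) = 251.2
  H₂O: 0 + 3(125.6) = 376.8
Dry total = 2707 mol/min; y_CO₂ (dry) = 251.2 / 2707 = 0.09279.

0.0928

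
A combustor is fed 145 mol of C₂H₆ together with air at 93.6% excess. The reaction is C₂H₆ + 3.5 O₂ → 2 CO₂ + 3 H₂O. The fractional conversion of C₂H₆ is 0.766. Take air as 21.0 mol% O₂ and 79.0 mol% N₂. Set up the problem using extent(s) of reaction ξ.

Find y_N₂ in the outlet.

0.758

Stoichiometric O₂ = 3.5 × 145 = 507.5 mol; O₂ fed = 507.5 × 1.936 = 982.5 mol.
N₂ fed = 982.5 × 79/21 = 3696 mol.
Fuel reacted = 0.766 × 145 → ξ = 111.1 mol.
Outlet (n = n₀ + ν ξ):
  C₂H₆: 145 − 1(111.1) = 33.93
  O₂: 982.5 − 3.5(111.1) = 593.8
  N₂: 3696 (inert)
  CO₂: 0 + 2(111.1) = 222.1
  H₂O: 0 + 3(111.1) = 333.2
Total out = 4879 mol; y_N₂ = 3696 / 4879 = 0.7575.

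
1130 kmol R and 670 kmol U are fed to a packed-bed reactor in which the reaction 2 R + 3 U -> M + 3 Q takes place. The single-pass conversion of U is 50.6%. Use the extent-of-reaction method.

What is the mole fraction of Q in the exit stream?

U reacted = 0.506 × 670 = 339 kmol; ν_U = −3, so ξ = 339/3 = 113 kmol.
Outlet amounts (n = n₀ + ν ξ):
  R: 1130 − 2(113) = 904
  U: 670 − 3(113) = 331
  M: 0 + 1(113) = 113
  Q: 0 + 3(113) = 339
Total out = 1687 kmol; y_Q = 339 / 1687 = 0.201.

0.201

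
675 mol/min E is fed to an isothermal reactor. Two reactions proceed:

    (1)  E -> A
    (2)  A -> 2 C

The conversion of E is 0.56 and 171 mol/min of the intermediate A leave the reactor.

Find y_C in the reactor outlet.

0.469

Conversion of E: E consumed = 1ξ₁ = 0.56 × 675 → ξ₁ = 378 mol/min.
A balance: n_A = 0 + 1ξ₁ − 1ξ₂ = 171 → ξ₂ = (1·378 − 171)/1 = 207 mol/min.
Outlet amounts (n = n₀ + Σ ν·ξ):
  E: 675 − 1(378) = 297
  A: 0 + 1(378) − 1(207) = 171
  C: 0 + 2(207) = 414
Total out = 882 mol/min; y_C = 414 / 882 = 0.4694.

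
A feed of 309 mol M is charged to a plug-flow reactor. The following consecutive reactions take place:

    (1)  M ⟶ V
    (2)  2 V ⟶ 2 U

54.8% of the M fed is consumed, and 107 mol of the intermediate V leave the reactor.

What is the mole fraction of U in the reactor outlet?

0.202

Conversion of M: M consumed = 1ξ₁ = 0.548 × 309 → ξ₁ = 169.3 mol.
V balance: n_V = 0 + 1ξ₁ − 2ξ₂ = 107 → ξ₂ = (1·169.3 − 107)/2 = 31.17 mol.
Outlet amounts (n = n₀ + Σ ν·ξ):
  M: 309 − 1(169.3) = 139.7
  V: 0 + 1(169.3) − 2(31.17) = 107
  U: 0 + 2(31.17) = 62.33
Total out = 309 mol; y_U = 62.33 / 309 = 0.2017.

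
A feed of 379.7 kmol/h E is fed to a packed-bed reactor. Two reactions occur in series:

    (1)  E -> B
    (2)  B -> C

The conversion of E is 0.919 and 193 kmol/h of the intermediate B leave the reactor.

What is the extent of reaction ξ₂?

Conversion of E: E consumed = 1ξ₁ = 0.919 × 379.7 → ξ₁ = 348.9 kmol/h.
B balance: n_B = 0 + 1ξ₁ − 1ξ₂ = 193 → ξ₂ = (1·348.9 − 193)/1 = 155.9 kmol/h.
Outlet amounts (n = n₀ + Σ ν·ξ):
  E: 379.7 − 1(348.9) = 30.76
  B: 0 + 1(348.9) − 1(155.9) = 193
  C: 0 + 1(155.9) = 155.9

ξ₂ = 156 kmol/h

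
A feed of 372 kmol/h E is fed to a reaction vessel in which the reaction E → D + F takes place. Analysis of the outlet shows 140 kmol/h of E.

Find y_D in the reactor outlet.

For E: n = n₀ − 1ξ → 140 = 372 − 1ξ, giving ξ = 232 kmol/h.
Outlet amounts (n = n₀ + ν ξ):
  E: 372 − 1(232) = 140
  D: 0 + 1(232) = 232
  F: 0 + 1(232) = 232
Total out = 604 kmol/h; y_D = 232 / 604 = 0.3841.

0.384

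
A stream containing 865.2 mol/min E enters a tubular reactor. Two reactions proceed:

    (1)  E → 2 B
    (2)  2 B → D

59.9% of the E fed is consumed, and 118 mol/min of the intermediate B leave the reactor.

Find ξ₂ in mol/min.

ξ₂ = 459 mol/min

Conversion of E: E consumed = 1ξ₁ = 0.599 × 865.2 → ξ₁ = 518.3 mol/min.
B balance: n_B = 0 + 2ξ₁ − 2ξ₂ = 118 → ξ₂ = (2·518.3 − 118)/2 = 459.3 mol/min.
Outlet amounts (n = n₀ + Σ ν·ξ):
  E: 865.2 − 1(518.3) = 346.9
  B: 0 + 2(518.3) − 2(459.3) = 118
  D: 0 + 1(459.3) = 459.3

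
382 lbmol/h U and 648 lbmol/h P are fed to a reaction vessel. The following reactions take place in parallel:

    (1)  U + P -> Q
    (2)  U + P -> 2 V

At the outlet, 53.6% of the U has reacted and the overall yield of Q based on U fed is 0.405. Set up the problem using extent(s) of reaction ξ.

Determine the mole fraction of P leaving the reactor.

Yield of Q: 1ξ₁ / 382 = 0.405 → ξ₁ = 154.7 lbmol/h.
Conversion of U: 1ξ₁ + 1ξ₂ = 0.536 × 382 = 204.8 → ξ₂ = 50.04 lbmol/h.
Outlet amounts (n = n₀ + Σ ν·ξ):
  U: 382 − 1(154.7) − 1(50.04) = 177.2
  P: 648 − 1(154.7) − 1(50.04) = 443.2
  Q: 0 + 1(154.7) = 154.7
  V: 0 + 2(50.04) = 100.1
Total out = 875.3 lbmol/h; y_P = 443.2 / 875.3 = 0.5064.

0.506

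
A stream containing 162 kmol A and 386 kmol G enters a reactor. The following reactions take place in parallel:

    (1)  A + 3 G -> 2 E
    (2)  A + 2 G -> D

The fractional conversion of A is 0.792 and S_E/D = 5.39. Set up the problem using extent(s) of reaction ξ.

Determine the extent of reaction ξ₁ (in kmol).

Conversion of A: A consumed = 0.792 × 162 = 128.3 kmol = 1ξ₁ + 1ξ₂.
Selectivity: 2ξ₁ / (1ξ₂) = 5.39 → ξ₁ = 2.695 ξ₂.
Substitute: (1·2.695 + 1) ξ₂ = 128.3 → ξ₂ = 34.72 kmol, ξ₁ = 93.58 kmol.
Outlet amounts (n = n₀ + Σ ν·ξ):
  A: 162 − 1(93.58) − 1(34.72) = 33.7
  G: 386 − 3(93.58) − 2(34.72) = 35.81
  E: 0 + 2(93.58) = 187.2
  D: 0 + 1(34.72) = 34.72

ξ₁ = 93.6 kmol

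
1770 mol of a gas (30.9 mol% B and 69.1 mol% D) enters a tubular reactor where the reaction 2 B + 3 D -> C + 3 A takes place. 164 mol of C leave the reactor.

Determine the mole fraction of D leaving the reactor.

0.455

For C: n = n₀ + 1ξ → 164 = 0 + 1ξ, giving ξ = 164 mol.
Outlet amounts (n = n₀ + ν ξ):
  B: 546.9 − 2(164) = 218.9
  D: 1223 − 3(164) = 731.1
  C: 0 + 1(164) = 164
  A: 0 + 3(164) = 492
Total out = 1606 mol; y_D = 731.1 / 1606 = 0.4552.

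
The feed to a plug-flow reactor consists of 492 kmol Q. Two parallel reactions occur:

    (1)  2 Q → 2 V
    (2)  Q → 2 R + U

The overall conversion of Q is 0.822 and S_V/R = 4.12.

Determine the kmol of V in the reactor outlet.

Conversion of Q: Q consumed = 0.822 × 492 = 404.4 kmol = 2ξ₁ + 1ξ₂.
Selectivity: 2ξ₁ / (2ξ₂) = 4.12 → ξ₁ = 4.12 ξ₂.
Substitute: (2·4.12 + 1) ξ₂ = 404.4 → ξ₂ = 43.77 kmol, ξ₁ = 180.3 kmol.
Outlet amounts (n = n₀ + Σ ν·ξ):
  Q: 492 − 2(180.3) − 1(43.77) = 87.58
  V: 0 + 2(180.3) = 360.7
  R: 0 + 2(43.77) = 87.54
  U: 0 + 1(43.77) = 43.77

361 kmol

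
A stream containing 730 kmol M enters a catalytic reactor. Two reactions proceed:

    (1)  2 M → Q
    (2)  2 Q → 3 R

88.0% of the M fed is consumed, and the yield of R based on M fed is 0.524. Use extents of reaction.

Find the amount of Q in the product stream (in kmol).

66.2 kmol

Conversion of M: M consumed = 2ξ₁ = 0.88 × 730 → ξ₁ = 321.2 kmol.
Yield of R: 3ξ₂ / 730 = 0.524 → ξ₂ = 127.5 kmol.
Outlet amounts (n = n₀ + Σ ν·ξ):
  M: 730 − 2(321.2) = 87.6
  Q: 0 + 1(321.2) − 2(127.5) = 66.19
  R: 0 + 3(127.5) = 382.5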